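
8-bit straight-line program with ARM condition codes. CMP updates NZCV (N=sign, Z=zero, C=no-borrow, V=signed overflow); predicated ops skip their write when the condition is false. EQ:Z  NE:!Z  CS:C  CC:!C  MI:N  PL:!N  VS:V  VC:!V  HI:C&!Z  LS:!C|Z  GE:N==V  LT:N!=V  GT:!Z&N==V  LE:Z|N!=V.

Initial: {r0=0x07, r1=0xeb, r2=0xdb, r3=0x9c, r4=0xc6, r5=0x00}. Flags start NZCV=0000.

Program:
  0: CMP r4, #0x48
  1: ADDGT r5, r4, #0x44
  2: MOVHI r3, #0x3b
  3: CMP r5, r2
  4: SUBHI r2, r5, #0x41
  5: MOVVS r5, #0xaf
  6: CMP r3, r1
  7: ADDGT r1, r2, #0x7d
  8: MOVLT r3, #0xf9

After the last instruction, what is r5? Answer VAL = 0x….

[0] flags=0011 → (cmp)
[1] flags=0011 GT?F → skip
[2] flags=0011 HI?T → r3=0x3b
[3] flags=0000 → (cmp)
[4] flags=0000 HI?F → skip
[5] flags=0000 VS?F → skip
[6] flags=0000 → (cmp)
[7] flags=0000 GT?T → r1=0x58
[8] flags=0000 LT?F → skip

VAL = 0x00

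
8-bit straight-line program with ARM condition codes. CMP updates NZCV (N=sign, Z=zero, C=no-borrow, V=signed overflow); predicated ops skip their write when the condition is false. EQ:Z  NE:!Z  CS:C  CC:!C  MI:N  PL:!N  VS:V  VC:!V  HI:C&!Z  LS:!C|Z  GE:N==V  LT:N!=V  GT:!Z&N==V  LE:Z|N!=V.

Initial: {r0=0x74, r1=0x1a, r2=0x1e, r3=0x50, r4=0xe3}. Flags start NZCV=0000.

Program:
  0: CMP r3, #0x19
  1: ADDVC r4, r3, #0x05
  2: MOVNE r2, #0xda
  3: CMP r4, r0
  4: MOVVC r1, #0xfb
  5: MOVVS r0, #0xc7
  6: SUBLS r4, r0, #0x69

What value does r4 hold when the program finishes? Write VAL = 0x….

VAL = 0x0b

0: ✓ CMP  NZCV=0010
1: ✓ ADDVC  r4←0x55
2: ✓ MOVNE  r2←0xda
3: ✓ CMP  NZCV=1000
4: ✓ MOVVC  r1←0xfb
5: · MOVVS
6: ✓ SUBLS  r4←0x0b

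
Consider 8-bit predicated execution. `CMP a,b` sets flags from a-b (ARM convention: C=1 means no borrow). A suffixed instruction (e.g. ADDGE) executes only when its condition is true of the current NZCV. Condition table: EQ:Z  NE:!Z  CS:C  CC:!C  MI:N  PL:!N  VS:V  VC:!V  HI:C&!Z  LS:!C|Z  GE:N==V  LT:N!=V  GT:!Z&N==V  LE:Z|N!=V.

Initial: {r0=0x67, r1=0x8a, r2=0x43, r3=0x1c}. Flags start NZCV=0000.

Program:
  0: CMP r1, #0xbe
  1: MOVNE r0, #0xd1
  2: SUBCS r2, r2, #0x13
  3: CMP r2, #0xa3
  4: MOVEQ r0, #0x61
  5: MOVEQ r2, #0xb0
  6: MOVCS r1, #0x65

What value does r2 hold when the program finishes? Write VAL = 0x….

VAL = 0x43

[0] flags=1000 → (cmp)
[1] flags=1000 NE?T → r0=0xd1
[2] flags=1000 CS?F → skip
[3] flags=1001 → (cmp)
[4] flags=1001 EQ?F → skip
[5] flags=1001 EQ?F → skip
[6] flags=1001 CS?F → skip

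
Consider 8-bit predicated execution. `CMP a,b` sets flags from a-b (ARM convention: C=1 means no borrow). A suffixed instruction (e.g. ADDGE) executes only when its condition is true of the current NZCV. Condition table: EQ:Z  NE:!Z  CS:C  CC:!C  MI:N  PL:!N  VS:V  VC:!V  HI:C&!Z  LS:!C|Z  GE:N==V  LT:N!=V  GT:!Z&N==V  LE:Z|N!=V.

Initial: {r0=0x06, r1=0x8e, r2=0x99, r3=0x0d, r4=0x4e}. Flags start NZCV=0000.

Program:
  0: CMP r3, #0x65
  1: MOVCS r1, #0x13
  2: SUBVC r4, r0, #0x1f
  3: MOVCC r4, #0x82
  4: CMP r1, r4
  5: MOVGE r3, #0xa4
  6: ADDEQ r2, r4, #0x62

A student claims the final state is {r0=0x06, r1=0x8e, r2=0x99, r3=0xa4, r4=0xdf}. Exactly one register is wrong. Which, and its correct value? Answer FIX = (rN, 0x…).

0: ✓ CMP  NZCV=1000
1: · MOVCS
2: ✓ SUBVC  r4←0xe7
3: ✓ MOVCC  r4←0x82
4: ✓ CMP  NZCV=0010
5: ✓ MOVGE  r3←0xa4
6: · ADDEQ

FIX = (r4, 0x82)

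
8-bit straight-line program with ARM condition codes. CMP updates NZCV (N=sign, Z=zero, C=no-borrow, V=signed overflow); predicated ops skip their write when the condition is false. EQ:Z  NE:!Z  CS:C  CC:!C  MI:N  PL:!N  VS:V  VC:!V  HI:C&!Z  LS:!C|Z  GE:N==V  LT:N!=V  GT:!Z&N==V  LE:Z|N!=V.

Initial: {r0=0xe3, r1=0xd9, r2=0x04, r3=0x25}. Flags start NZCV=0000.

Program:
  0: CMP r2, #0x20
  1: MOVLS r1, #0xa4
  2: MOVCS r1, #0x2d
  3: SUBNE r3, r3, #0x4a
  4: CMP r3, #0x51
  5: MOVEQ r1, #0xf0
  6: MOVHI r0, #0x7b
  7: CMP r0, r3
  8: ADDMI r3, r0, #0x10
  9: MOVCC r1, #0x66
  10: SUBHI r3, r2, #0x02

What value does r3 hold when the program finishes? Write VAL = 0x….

0: ✓ CMP  NZCV=1000
1: ✓ MOVLS  r1←0xa4
2: · MOVCS
3: ✓ SUBNE  r3←0xdb
4: ✓ CMP  NZCV=1010
5: · MOVEQ
6: ✓ MOVHI  r0←0x7b
7: ✓ CMP  NZCV=1001
8: ✓ ADDMI  r3←0x8b
9: ✓ MOVCC  r1←0x66
10: · SUBHI

VAL = 0x8b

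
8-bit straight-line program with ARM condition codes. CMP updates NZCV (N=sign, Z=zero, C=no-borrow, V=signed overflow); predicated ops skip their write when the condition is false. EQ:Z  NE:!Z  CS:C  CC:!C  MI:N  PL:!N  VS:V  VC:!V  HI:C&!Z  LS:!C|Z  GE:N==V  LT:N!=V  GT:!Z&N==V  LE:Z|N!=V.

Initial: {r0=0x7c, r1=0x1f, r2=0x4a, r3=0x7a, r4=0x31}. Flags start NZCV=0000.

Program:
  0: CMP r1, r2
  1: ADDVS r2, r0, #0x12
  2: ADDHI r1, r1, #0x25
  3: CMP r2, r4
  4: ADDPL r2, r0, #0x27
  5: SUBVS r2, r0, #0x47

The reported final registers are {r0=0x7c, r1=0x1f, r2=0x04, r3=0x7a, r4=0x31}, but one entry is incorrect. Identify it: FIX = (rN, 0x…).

FIX = (r2, 0xa3)

0: ✓ CMP  NZCV=1000
1: · ADDVS
2: · ADDHI
3: ✓ CMP  NZCV=0010
4: ✓ ADDPL  r2←0xa3
5: · SUBVS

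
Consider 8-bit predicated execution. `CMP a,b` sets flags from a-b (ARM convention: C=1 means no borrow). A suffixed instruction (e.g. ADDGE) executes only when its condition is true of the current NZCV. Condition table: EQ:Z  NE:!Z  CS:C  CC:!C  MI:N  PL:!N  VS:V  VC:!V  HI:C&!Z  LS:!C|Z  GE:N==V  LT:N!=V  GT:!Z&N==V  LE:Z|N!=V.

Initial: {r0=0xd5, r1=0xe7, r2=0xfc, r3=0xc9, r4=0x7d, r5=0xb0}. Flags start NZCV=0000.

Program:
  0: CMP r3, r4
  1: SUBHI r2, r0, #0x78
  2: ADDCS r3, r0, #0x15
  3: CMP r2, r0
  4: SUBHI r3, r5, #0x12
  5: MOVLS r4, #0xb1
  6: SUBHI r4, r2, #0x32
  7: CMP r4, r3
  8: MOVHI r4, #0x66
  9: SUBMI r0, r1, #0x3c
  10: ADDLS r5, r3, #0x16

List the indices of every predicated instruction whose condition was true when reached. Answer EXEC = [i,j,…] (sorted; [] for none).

[0] flags=0011 → (cmp)
[1] flags=0011 HI?T → r2=0x5d
[2] flags=0011 CS?T → r3=0xea
[3] flags=1001 → (cmp)
[4] flags=1001 HI?F → skip
[5] flags=1001 LS?T → r4=0xb1
[6] flags=1001 HI?F → skip
[7] flags=1000 → (cmp)
[8] flags=1000 HI?F → skip
[9] flags=1000 MI?T → r0=0xab
[10] flags=1000 LS?T → r5=0x00

EXEC = [1,2,5,9,10]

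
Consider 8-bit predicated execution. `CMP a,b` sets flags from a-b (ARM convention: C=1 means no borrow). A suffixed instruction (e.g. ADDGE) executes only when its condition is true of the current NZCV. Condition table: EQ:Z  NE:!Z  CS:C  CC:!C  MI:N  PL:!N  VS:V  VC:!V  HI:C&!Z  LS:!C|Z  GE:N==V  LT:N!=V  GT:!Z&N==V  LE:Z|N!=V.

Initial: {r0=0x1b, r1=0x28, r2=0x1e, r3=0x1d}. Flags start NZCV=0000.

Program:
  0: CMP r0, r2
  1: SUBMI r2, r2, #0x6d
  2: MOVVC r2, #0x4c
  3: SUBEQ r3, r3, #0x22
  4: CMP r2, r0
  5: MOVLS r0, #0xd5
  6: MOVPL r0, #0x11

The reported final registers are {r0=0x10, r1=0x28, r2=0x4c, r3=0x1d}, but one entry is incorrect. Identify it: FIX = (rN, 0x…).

0: ✓ CMP  NZCV=1000
1: ✓ SUBMI  r2←0xb1
2: ✓ MOVVC  r2←0x4c
3: · SUBEQ
4: ✓ CMP  NZCV=0010
5: · MOVLS
6: ✓ MOVPL  r0←0x11

FIX = (r0, 0x11)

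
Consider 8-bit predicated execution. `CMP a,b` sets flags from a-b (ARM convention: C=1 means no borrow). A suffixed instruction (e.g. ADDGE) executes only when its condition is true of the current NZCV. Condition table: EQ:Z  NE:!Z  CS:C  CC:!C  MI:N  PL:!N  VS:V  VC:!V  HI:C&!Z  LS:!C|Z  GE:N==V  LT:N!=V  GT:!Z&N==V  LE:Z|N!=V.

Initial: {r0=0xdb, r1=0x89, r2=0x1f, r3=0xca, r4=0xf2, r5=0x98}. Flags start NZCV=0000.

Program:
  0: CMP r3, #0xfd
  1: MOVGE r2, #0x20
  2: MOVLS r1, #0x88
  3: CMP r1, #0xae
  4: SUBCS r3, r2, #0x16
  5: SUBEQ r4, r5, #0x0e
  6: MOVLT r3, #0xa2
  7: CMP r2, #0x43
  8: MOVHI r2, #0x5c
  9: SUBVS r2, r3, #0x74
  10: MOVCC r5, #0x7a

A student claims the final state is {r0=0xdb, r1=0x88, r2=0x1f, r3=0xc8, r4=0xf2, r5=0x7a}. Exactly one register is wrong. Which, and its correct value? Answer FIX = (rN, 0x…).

FIX = (r3, 0xa2)

0: ✓ CMP  NZCV=1000
1: · MOVGE
2: ✓ MOVLS  r1←0x88
3: ✓ CMP  NZCV=1000
4: · SUBCS
5: · SUBEQ
6: ✓ MOVLT  r3←0xa2
7: ✓ CMP  NZCV=1000
8: · MOVHI
9: · SUBVS
10: ✓ MOVCC  r5←0x7a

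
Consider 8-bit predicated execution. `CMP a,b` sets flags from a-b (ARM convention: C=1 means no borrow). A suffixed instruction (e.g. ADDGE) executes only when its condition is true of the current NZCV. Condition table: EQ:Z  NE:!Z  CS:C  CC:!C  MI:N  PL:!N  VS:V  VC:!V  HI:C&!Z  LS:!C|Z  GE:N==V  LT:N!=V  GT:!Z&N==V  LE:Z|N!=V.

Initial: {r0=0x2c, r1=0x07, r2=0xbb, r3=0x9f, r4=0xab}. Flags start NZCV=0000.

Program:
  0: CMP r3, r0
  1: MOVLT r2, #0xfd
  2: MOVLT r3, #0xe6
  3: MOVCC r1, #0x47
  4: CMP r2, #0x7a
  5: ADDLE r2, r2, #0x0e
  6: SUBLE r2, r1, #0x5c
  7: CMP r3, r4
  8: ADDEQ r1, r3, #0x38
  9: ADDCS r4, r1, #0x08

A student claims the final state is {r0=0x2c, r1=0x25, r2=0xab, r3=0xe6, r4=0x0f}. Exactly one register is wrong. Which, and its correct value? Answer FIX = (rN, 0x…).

[0] flags=0011 → (cmp)
[1] flags=0011 LT?T → r2=0xfd
[2] flags=0011 LT?T → r3=0xe6
[3] flags=0011 CC?F → skip
[4] flags=1010 → (cmp)
[5] flags=1010 LE?T → r2=0x0b
[6] flags=1010 LE?T → r2=0xab
[7] flags=0010 → (cmp)
[8] flags=0010 EQ?F → skip
[9] flags=0010 CS?T → r4=0x0f

FIX = (r1, 0x07)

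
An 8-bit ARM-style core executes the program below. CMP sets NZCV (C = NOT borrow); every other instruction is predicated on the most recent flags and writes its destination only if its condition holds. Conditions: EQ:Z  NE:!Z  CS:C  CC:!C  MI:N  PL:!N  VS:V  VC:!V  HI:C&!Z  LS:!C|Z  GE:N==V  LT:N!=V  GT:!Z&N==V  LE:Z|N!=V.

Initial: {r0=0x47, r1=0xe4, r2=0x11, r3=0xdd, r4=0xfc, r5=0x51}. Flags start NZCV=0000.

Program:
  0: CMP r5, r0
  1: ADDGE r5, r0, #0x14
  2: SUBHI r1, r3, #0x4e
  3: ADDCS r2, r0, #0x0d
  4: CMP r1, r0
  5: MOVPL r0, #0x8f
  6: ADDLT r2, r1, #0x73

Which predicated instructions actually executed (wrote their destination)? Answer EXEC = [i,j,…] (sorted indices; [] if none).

[0] flags=0010 → (cmp)
[1] flags=0010 GE?T → r5=0x5b
[2] flags=0010 HI?T → r1=0x8f
[3] flags=0010 CS?T → r2=0x54
[4] flags=0011 → (cmp)
[5] flags=0011 PL?T → r0=0x8f
[6] flags=0011 LT?T → r2=0x02

EXEC = [1,2,3,5,6]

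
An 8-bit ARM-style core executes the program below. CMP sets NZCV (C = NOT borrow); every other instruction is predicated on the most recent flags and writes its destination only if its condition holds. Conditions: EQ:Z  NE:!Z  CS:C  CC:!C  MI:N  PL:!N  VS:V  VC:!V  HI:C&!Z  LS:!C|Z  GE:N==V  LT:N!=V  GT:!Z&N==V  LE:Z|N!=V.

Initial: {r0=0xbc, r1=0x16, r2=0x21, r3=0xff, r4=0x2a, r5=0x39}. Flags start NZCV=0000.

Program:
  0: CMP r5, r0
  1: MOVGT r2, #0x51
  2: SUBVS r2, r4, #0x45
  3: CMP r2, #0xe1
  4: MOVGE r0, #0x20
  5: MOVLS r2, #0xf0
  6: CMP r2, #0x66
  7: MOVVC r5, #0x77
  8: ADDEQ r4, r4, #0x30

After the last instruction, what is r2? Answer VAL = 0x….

0: ✓ CMP  NZCV=0000
1: ✓ MOVGT  r2←0x51
2: · SUBVS
3: ✓ CMP  NZCV=0000
4: ✓ MOVGE  r0←0x20
5: ✓ MOVLS  r2←0xf0
6: ✓ CMP  NZCV=1010
7: ✓ MOVVC  r5←0x77
8: · ADDEQ

VAL = 0xf0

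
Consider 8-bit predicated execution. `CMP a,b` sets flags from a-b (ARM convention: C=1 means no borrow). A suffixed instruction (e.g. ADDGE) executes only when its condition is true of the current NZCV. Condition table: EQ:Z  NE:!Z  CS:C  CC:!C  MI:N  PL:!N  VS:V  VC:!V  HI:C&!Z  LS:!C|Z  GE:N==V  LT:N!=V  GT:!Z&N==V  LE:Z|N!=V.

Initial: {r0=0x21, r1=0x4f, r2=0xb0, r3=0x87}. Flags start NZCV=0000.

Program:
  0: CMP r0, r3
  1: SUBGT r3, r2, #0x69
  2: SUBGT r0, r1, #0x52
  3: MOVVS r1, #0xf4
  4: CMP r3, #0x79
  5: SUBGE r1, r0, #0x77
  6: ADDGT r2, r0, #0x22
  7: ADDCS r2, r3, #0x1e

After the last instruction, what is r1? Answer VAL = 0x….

VAL = 0xf4

0: ✓ CMP  NZCV=1001
1: ✓ SUBGT  r3←0x47
2: ✓ SUBGT  r0←0xfd
3: ✓ MOVVS  r1←0xf4
4: ✓ CMP  NZCV=1000
5: · SUBGE
6: · ADDGT
7: · ADDCS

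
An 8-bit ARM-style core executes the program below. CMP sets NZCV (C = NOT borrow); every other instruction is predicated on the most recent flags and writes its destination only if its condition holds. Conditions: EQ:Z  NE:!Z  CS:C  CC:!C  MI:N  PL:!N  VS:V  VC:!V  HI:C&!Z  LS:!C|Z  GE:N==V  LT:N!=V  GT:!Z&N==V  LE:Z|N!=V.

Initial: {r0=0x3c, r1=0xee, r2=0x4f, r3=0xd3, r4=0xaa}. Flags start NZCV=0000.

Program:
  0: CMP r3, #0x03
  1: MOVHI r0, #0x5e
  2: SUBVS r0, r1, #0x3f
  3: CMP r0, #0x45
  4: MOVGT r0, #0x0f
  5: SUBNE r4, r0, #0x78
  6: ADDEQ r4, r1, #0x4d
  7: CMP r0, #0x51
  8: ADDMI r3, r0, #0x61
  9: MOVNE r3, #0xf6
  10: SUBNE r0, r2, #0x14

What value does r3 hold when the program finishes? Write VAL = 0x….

0: ✓ CMP  NZCV=1010
1: ✓ MOVHI  r0←0x5e
2: · SUBVS
3: ✓ CMP  NZCV=0010
4: ✓ MOVGT  r0←0x0f
5: ✓ SUBNE  r4←0x97
6: · ADDEQ
7: ✓ CMP  NZCV=1000
8: ✓ ADDMI  r3←0x70
9: ✓ MOVNE  r3←0xf6
10: ✓ SUBNE  r0←0x3b

VAL = 0xf6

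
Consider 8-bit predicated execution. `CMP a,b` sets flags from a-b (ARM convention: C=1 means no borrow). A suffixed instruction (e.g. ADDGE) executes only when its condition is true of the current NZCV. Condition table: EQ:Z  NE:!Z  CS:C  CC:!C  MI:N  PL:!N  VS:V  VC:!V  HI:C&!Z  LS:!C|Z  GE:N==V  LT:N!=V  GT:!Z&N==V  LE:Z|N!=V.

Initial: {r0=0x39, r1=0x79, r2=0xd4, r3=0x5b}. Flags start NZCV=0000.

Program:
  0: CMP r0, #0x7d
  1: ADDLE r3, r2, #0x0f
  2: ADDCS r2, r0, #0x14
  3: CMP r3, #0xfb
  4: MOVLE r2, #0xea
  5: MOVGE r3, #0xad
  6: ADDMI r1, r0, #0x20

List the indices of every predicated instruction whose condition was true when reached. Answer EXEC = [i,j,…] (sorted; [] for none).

EXEC = [1,4,6]

[0] flags=1000 → (cmp)
[1] flags=1000 LE?T → r3=0xe3
[2] flags=1000 CS?F → skip
[3] flags=1000 → (cmp)
[4] flags=1000 LE?T → r2=0xea
[5] flags=1000 GE?F → skip
[6] flags=1000 MI?T → r1=0x59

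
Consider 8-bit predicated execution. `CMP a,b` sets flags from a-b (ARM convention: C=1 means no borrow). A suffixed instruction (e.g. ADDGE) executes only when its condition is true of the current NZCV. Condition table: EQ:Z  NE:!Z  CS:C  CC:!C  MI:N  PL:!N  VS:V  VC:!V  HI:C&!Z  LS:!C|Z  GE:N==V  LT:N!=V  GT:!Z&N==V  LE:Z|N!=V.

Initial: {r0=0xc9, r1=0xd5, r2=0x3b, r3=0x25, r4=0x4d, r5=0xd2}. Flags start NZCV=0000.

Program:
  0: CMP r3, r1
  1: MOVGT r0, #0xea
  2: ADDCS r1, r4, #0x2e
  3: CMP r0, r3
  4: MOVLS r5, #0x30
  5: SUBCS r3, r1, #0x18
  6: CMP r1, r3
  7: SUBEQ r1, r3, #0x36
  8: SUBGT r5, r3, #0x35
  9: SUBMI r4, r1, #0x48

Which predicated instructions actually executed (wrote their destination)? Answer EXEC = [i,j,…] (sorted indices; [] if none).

[0] flags=0000 → (cmp)
[1] flags=0000 GT?T → r0=0xea
[2] flags=0000 CS?F → skip
[3] flags=1010 → (cmp)
[4] flags=1010 LS?F → skip
[5] flags=1010 CS?T → r3=0xbd
[6] flags=0010 → (cmp)
[7] flags=0010 EQ?F → skip
[8] flags=0010 GT?T → r5=0x88
[9] flags=0010 MI?F → skip

EXEC = [1,5,8]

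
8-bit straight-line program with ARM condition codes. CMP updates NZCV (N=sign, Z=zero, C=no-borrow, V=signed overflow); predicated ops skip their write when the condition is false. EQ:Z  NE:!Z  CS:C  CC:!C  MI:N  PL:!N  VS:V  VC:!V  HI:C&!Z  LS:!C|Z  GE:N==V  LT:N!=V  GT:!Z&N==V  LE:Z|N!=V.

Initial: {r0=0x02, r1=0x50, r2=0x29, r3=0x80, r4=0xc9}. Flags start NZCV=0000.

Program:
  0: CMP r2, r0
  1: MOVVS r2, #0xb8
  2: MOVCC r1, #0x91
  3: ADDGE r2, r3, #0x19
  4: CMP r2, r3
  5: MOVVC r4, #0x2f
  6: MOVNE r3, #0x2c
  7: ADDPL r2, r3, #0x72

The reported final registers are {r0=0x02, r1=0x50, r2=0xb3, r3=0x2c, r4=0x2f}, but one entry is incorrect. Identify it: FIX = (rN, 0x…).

FIX = (r2, 0x9e)

0: ✓ CMP  NZCV=0010
1: · MOVVS
2: · MOVCC
3: ✓ ADDGE  r2←0x99
4: ✓ CMP  NZCV=0010
5: ✓ MOVVC  r4←0x2f
6: ✓ MOVNE  r3←0x2c
7: ✓ ADDPL  r2←0x9e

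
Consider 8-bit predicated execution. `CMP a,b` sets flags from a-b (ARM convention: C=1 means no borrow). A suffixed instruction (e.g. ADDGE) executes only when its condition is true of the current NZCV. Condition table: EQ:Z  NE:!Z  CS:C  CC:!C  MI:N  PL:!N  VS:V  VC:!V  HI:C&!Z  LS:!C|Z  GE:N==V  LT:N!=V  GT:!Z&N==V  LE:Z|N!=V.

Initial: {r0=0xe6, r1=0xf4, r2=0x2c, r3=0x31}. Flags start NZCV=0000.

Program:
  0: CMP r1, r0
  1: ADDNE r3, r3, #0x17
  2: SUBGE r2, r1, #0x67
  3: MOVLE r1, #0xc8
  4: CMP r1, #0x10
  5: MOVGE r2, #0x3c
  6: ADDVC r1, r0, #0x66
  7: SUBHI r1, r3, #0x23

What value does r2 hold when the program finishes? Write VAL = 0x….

[0] flags=0010 → (cmp)
[1] flags=0010 NE?T → r3=0x48
[2] flags=0010 GE?T → r2=0x8d
[3] flags=0010 LE?F → skip
[4] flags=1010 → (cmp)
[5] flags=1010 GE?F → skip
[6] flags=1010 VC?T → r1=0x4c
[7] flags=1010 HI?T → r1=0x25

VAL = 0x8d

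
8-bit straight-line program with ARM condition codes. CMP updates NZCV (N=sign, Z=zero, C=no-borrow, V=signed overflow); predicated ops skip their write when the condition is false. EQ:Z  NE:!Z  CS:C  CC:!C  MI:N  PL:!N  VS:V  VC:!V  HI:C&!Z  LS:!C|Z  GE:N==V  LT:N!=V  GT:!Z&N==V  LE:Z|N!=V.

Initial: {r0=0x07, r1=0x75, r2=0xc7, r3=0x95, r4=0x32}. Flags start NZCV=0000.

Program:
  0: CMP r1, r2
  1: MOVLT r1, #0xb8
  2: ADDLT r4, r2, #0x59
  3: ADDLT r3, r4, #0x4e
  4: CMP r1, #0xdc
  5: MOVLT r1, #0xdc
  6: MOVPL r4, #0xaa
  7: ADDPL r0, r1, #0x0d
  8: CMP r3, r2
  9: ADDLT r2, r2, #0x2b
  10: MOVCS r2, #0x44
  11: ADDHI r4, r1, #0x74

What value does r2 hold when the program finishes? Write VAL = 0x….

VAL = 0xf2

[0] flags=1001 → (cmp)
[1] flags=1001 LT?F → skip
[2] flags=1001 LT?F → skip
[3] flags=1001 LT?F → skip
[4] flags=1001 → (cmp)
[5] flags=1001 LT?F → skip
[6] flags=1001 PL?F → skip
[7] flags=1001 PL?F → skip
[8] flags=1000 → (cmp)
[9] flags=1000 LT?T → r2=0xf2
[10] flags=1000 CS?F → skip
[11] flags=1000 HI?F → skip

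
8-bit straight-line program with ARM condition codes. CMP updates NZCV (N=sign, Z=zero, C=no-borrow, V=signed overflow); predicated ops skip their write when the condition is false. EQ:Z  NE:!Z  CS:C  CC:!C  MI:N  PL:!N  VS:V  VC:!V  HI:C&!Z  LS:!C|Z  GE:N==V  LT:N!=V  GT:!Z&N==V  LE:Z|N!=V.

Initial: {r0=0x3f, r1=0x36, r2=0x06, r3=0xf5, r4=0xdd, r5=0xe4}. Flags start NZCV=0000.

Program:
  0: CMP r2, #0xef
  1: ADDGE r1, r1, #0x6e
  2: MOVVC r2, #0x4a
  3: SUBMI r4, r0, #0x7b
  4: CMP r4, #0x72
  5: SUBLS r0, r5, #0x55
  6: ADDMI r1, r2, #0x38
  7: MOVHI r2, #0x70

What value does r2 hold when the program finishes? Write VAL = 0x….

VAL = 0x70

[0] flags=0000 → (cmp)
[1] flags=0000 GE?T → r1=0xa4
[2] flags=0000 VC?T → r2=0x4a
[3] flags=0000 MI?F → skip
[4] flags=0011 → (cmp)
[5] flags=0011 LS?F → skip
[6] flags=0011 MI?F → skip
[7] flags=0011 HI?T → r2=0x70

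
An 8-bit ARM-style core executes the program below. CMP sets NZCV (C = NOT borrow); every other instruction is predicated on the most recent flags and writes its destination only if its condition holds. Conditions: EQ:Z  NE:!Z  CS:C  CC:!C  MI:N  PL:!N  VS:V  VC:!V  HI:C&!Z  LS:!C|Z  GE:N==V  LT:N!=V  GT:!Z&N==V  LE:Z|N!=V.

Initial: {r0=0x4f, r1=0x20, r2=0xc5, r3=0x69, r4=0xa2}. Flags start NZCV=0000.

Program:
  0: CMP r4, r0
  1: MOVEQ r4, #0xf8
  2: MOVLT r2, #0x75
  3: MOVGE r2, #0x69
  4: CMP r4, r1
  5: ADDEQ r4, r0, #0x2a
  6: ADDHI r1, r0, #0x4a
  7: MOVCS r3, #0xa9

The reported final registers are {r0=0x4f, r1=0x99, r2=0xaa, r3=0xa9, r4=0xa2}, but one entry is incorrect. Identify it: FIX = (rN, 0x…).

0: ✓ CMP  NZCV=0011
1: · MOVEQ
2: ✓ MOVLT  r2←0x75
3: · MOVGE
4: ✓ CMP  NZCV=1010
5: · ADDEQ
6: ✓ ADDHI  r1←0x99
7: ✓ MOVCS  r3←0xa9

FIX = (r2, 0x75)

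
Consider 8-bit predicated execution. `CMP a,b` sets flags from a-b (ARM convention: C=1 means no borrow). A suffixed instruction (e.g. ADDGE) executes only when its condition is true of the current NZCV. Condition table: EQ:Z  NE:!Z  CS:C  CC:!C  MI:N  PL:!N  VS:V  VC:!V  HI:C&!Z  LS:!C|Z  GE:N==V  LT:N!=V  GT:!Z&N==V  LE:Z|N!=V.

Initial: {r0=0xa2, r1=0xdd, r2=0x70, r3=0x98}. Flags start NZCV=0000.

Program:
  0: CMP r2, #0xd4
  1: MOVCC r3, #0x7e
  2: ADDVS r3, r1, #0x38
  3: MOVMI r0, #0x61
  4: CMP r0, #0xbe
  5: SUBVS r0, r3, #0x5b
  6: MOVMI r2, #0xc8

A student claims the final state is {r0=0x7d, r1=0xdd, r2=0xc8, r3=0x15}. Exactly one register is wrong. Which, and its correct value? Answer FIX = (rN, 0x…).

[0] flags=1001 → (cmp)
[1] flags=1001 CC?T → r3=0x7e
[2] flags=1001 VS?T → r3=0x15
[3] flags=1001 MI?T → r0=0x61
[4] flags=1001 → (cmp)
[5] flags=1001 VS?T → r0=0xba
[6] flags=1001 MI?T → r2=0xc8

FIX = (r0, 0xba)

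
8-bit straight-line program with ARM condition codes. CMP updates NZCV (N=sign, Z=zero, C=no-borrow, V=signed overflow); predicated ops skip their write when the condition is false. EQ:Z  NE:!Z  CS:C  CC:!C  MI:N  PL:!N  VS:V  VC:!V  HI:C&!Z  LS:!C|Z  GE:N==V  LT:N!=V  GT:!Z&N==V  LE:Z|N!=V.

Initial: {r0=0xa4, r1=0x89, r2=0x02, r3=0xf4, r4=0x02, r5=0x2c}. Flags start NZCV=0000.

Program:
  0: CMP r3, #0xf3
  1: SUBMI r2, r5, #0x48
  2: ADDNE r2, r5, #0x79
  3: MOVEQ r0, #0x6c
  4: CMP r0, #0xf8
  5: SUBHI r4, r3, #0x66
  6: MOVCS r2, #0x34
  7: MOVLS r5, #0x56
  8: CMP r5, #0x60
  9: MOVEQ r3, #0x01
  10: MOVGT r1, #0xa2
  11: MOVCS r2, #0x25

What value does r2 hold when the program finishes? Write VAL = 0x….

0: ✓ CMP  NZCV=0010
1: · SUBMI
2: ✓ ADDNE  r2←0xa5
3: · MOVEQ
4: ✓ CMP  NZCV=1000
5: · SUBHI
6: · MOVCS
7: ✓ MOVLS  r5←0x56
8: ✓ CMP  NZCV=1000
9: · MOVEQ
10: · MOVGT
11: · MOVCS

VAL = 0xa5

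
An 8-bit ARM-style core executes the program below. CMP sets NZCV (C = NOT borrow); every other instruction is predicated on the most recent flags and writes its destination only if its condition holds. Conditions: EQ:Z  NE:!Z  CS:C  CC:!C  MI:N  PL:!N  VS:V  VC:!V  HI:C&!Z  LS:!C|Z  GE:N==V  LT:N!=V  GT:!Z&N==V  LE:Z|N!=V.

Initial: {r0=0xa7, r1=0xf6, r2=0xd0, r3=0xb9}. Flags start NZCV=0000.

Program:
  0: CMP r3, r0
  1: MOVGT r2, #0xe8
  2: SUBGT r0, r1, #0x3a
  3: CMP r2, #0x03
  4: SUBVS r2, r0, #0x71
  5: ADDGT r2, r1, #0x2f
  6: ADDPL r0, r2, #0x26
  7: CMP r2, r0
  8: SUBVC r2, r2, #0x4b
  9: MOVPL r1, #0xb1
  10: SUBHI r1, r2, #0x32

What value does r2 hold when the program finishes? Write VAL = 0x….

VAL = 0x9d

[0] flags=0010 → (cmp)
[1] flags=0010 GT?T → r2=0xe8
[2] flags=0010 GT?T → r0=0xbc
[3] flags=1010 → (cmp)
[4] flags=1010 VS?F → skip
[5] flags=1010 GT?F → skip
[6] flags=1010 PL?F → skip
[7] flags=0010 → (cmp)
[8] flags=0010 VC?T → r2=0x9d
[9] flags=0010 PL?T → r1=0xb1
[10] flags=0010 HI?T → r1=0x6b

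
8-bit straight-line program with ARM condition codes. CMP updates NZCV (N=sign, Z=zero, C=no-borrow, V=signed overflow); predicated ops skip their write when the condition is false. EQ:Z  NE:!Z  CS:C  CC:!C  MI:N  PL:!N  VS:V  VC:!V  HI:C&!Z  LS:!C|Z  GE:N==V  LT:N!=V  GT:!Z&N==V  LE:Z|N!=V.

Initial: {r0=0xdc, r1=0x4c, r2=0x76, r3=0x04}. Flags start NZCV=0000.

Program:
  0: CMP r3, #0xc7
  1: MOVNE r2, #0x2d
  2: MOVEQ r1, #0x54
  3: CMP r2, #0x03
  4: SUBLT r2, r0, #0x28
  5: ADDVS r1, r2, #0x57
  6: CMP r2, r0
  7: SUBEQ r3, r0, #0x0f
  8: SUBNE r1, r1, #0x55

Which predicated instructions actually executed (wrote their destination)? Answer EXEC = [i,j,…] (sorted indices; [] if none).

0: ✓ CMP  NZCV=0000
1: ✓ MOVNE  r2←0x2d
2: · MOVEQ
3: ✓ CMP  NZCV=0010
4: · SUBLT
5: · ADDVS
6: ✓ CMP  NZCV=0000
7: · SUBEQ
8: ✓ SUBNE  r1←0xf7

EXEC = [1,8]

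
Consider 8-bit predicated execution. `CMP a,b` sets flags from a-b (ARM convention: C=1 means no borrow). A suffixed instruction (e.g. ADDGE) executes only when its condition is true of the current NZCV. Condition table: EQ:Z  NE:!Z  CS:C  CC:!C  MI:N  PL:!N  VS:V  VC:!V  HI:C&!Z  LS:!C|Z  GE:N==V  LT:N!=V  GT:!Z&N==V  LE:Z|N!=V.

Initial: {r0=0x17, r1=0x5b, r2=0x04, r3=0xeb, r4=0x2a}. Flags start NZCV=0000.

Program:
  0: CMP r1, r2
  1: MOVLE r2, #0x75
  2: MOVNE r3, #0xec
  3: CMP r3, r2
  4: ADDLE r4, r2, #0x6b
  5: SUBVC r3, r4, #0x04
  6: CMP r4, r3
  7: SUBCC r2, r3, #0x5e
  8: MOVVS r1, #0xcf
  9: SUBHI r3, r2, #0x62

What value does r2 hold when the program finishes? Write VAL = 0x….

VAL = 0x04

0: ✓ CMP  NZCV=0010
1: · MOVLE
2: ✓ MOVNE  r3←0xec
3: ✓ CMP  NZCV=1010
4: ✓ ADDLE  r4←0x6f
5: ✓ SUBVC  r3←0x6b
6: ✓ CMP  NZCV=0010
7: · SUBCC
8: · MOVVS
9: ✓ SUBHI  r3←0xa2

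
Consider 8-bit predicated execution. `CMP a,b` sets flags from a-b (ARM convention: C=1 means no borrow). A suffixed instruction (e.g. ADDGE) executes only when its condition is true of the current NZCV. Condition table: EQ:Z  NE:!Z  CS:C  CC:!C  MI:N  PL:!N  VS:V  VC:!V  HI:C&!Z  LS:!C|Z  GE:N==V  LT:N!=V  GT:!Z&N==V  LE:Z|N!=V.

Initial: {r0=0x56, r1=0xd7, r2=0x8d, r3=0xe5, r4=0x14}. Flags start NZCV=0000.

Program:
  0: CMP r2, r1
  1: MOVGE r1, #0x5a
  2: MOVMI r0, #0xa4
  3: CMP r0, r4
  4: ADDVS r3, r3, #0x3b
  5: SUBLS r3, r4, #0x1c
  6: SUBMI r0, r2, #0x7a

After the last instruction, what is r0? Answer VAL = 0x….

[0] flags=1000 → (cmp)
[1] flags=1000 GE?F → skip
[2] flags=1000 MI?T → r0=0xa4
[3] flags=1010 → (cmp)
[4] flags=1010 VS?F → skip
[5] flags=1010 LS?F → skip
[6] flags=1010 MI?T → r0=0x13

VAL = 0x13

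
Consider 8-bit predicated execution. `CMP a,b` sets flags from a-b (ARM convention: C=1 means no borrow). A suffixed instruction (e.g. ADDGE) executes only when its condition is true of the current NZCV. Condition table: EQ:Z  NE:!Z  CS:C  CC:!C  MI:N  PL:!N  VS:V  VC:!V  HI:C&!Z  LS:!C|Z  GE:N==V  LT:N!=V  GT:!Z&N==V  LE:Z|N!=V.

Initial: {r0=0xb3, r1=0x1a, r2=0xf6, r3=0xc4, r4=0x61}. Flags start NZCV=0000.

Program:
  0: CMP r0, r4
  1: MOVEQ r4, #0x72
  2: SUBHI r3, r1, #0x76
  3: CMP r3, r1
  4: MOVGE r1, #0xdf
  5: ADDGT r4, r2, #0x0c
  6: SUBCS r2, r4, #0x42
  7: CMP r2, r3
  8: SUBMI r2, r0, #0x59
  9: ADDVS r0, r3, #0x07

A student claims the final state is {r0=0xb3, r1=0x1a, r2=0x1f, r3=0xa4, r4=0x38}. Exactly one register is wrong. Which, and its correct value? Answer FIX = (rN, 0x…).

FIX = (r4, 0x61)

0: ✓ CMP  NZCV=0011
1: · MOVEQ
2: ✓ SUBHI  r3←0xa4
3: ✓ CMP  NZCV=1010
4: · MOVGE
5: · ADDGT
6: ✓ SUBCS  r2←0x1f
7: ✓ CMP  NZCV=0000
8: · SUBMI
9: · ADDVS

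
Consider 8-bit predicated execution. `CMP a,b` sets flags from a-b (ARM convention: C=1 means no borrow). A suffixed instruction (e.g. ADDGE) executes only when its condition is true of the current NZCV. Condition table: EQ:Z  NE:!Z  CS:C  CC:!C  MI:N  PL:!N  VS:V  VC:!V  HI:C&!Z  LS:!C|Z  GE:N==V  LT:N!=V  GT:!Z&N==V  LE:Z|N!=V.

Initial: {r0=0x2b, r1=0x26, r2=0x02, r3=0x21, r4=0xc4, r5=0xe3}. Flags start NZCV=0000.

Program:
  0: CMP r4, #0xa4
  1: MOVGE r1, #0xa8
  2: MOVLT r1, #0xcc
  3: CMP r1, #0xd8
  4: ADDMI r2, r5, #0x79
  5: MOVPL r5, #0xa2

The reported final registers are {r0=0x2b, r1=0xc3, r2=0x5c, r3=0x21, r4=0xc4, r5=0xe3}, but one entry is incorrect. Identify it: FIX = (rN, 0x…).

FIX = (r1, 0xa8)

[0] flags=0010 → (cmp)
[1] flags=0010 GE?T → r1=0xa8
[2] flags=0010 LT?F → skip
[3] flags=1000 → (cmp)
[4] flags=1000 MI?T → r2=0x5c
[5] flags=1000 PL?F → skip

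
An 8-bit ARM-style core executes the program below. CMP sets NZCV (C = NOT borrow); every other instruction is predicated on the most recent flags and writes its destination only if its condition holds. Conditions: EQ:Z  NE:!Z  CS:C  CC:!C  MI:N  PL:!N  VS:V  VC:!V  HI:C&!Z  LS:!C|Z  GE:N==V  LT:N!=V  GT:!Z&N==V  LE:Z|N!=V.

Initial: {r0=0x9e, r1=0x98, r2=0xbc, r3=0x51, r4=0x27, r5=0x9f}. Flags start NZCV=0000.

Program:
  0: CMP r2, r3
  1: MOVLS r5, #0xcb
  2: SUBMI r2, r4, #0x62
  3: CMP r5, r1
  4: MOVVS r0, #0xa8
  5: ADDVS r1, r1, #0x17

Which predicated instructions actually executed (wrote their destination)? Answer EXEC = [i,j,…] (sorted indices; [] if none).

EXEC = []

[0] flags=0011 → (cmp)
[1] flags=0011 LS?F → skip
[2] flags=0011 MI?F → skip
[3] flags=0010 → (cmp)
[4] flags=0010 VS?F → skip
[5] flags=0010 VS?F → skip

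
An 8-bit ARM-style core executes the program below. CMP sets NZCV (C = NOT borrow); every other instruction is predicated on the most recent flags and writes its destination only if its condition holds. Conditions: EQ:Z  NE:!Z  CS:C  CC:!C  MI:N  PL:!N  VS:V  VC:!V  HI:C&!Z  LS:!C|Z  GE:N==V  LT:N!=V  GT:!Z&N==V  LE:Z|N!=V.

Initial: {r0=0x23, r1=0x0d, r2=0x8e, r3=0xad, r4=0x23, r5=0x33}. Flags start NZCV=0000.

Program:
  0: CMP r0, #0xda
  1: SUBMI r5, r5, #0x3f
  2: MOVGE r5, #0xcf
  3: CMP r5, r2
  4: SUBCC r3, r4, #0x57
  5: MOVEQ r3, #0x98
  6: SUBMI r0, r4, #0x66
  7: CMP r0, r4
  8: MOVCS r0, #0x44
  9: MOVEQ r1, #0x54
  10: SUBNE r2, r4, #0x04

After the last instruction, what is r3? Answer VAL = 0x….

VAL = 0xad

0: ✓ CMP  NZCV=0000
1: · SUBMI
2: ✓ MOVGE  r5←0xcf
3: ✓ CMP  NZCV=0010
4: · SUBCC
5: · MOVEQ
6: · SUBMI
7: ✓ CMP  NZCV=0110
8: ✓ MOVCS  r0←0x44
9: ✓ MOVEQ  r1←0x54
10: · SUBNE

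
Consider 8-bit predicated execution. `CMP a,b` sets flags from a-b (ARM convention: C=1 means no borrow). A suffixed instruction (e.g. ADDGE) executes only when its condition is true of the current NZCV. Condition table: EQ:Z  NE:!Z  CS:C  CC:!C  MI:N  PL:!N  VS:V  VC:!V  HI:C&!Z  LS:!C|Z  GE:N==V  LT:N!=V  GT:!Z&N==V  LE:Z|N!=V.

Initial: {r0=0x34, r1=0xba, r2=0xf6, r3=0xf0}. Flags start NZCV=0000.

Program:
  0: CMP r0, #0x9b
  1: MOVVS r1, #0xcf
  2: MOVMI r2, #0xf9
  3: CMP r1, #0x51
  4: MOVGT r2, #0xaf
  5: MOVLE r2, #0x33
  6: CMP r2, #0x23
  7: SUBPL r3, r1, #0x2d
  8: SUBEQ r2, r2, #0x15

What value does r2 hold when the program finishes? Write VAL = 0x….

VAL = 0x33

0: ✓ CMP  NZCV=1001
1: ✓ MOVVS  r1←0xcf
2: ✓ MOVMI  r2←0xf9
3: ✓ CMP  NZCV=0011
4: · MOVGT
5: ✓ MOVLE  r2←0x33
6: ✓ CMP  NZCV=0010
7: ✓ SUBPL  r3←0xa2
8: · SUBEQ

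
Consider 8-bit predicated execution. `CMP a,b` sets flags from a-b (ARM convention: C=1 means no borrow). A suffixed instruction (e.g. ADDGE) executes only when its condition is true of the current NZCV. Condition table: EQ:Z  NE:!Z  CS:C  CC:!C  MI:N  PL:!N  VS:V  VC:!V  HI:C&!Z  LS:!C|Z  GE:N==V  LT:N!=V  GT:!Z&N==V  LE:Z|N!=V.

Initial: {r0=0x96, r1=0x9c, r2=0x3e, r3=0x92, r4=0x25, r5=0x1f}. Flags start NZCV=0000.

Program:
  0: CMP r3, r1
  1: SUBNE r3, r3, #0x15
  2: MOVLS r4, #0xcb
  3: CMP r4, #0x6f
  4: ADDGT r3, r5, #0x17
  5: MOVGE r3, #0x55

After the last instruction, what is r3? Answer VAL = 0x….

[0] flags=1000 → (cmp)
[1] flags=1000 NE?T → r3=0x7d
[2] flags=1000 LS?T → r4=0xcb
[3] flags=0011 → (cmp)
[4] flags=0011 GT?F → skip
[5] flags=0011 GE?F → skip

VAL = 0x7d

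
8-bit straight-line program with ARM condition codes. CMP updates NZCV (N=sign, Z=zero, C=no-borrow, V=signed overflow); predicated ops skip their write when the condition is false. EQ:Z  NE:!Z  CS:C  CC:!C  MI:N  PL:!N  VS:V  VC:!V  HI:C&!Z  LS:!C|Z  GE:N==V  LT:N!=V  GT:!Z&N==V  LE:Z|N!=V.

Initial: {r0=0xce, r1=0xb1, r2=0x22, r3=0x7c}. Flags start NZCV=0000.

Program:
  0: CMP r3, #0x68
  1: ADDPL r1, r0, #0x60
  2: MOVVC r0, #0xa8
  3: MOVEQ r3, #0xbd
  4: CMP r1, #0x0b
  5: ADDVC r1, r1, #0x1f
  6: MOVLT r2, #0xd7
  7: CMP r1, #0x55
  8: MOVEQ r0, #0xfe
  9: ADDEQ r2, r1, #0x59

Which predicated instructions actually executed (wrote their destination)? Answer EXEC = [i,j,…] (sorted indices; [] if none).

EXEC = [1,2,5]

0: ✓ CMP  NZCV=0010
1: ✓ ADDPL  r1←0x2e
2: ✓ MOVVC  r0←0xa8
3: · MOVEQ
4: ✓ CMP  NZCV=0010
5: ✓ ADDVC  r1←0x4d
6: · MOVLT
7: ✓ CMP  NZCV=1000
8: · MOVEQ
9: · ADDEQ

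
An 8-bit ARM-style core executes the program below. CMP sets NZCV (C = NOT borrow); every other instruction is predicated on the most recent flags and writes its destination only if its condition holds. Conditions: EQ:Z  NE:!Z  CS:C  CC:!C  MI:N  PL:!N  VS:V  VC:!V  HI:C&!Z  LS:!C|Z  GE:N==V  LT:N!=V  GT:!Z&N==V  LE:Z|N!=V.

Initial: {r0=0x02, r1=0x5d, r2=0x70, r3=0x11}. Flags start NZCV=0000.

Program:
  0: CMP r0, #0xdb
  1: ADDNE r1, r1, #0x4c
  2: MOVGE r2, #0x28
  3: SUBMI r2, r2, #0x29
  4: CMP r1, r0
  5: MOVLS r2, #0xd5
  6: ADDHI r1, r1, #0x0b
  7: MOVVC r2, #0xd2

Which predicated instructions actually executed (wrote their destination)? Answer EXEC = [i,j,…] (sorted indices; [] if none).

0: ✓ CMP  NZCV=0000
1: ✓ ADDNE  r1←0xa9
2: ✓ MOVGE  r2←0x28
3: · SUBMI
4: ✓ CMP  NZCV=1010
5: · MOVLS
6: ✓ ADDHI  r1←0xb4
7: ✓ MOVVC  r2←0xd2

EXEC = [1,2,6,7]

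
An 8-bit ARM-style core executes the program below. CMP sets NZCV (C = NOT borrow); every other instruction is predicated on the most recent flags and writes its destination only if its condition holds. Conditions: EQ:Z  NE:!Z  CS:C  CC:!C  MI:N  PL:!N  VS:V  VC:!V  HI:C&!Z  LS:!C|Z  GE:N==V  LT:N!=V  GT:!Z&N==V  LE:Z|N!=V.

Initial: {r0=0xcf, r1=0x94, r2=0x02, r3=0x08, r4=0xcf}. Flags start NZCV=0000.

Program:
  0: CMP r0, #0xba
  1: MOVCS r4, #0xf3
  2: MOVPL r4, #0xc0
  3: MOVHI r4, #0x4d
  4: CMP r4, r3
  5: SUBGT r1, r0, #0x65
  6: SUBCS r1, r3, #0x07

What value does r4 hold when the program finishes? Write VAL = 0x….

VAL = 0x4d

0: ✓ CMP  NZCV=0010
1: ✓ MOVCS  r4←0xf3
2: ✓ MOVPL  r4←0xc0
3: ✓ MOVHI  r4←0x4d
4: ✓ CMP  NZCV=0010
5: ✓ SUBGT  r1←0x6a
6: ✓ SUBCS  r1←0x01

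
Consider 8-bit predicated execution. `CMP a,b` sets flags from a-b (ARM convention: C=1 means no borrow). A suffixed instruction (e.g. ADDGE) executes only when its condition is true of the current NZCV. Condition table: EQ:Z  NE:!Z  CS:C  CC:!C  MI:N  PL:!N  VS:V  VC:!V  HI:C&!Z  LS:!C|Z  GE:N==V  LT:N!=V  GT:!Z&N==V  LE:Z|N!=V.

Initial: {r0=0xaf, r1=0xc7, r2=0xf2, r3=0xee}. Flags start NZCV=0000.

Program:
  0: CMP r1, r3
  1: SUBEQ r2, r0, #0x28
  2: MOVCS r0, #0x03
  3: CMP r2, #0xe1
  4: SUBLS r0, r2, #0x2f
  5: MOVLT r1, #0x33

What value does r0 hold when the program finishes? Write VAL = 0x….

[0] flags=1000 → (cmp)
[1] flags=1000 EQ?F → skip
[2] flags=1000 CS?F → skip
[3] flags=0010 → (cmp)
[4] flags=0010 LS?F → skip
[5] flags=0010 LT?F → skip

VAL = 0xaf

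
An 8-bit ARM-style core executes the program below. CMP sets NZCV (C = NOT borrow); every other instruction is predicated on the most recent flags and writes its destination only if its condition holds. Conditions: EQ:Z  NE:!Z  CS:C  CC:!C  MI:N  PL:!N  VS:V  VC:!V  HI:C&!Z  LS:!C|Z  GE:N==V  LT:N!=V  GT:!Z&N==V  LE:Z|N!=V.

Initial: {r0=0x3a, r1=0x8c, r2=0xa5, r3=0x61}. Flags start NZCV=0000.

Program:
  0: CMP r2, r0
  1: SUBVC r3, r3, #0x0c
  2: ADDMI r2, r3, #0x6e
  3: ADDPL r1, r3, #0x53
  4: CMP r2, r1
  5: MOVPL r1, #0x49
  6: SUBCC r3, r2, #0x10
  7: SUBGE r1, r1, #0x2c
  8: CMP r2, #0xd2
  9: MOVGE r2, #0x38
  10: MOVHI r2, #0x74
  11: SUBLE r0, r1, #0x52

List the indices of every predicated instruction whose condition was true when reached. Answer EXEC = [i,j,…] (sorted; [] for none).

EXEC = [3,6,11]

[0] flags=0011 → (cmp)
[1] flags=0011 VC?F → skip
[2] flags=0011 MI?F → skip
[3] flags=0011 PL?T → r1=0xb4
[4] flags=1000 → (cmp)
[5] flags=1000 PL?F → skip
[6] flags=1000 CC?T → r3=0x95
[7] flags=1000 GE?F → skip
[8] flags=1000 → (cmp)
[9] flags=1000 GE?F → skip
[10] flags=1000 HI?F → skip
[11] flags=1000 LE?T → r0=0x62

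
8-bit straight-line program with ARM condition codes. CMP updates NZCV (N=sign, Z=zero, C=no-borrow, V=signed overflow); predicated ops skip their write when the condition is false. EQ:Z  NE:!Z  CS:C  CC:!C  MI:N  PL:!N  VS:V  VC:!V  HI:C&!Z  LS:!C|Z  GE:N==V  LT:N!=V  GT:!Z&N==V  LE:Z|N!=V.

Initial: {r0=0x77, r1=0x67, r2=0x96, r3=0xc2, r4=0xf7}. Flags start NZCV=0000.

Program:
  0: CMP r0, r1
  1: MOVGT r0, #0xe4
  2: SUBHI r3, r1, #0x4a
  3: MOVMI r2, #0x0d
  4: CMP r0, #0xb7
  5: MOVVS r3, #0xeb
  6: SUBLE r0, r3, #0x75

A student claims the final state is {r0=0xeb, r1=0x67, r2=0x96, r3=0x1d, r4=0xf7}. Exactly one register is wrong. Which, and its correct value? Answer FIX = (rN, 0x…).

[0] flags=0010 → (cmp)
[1] flags=0010 GT?T → r0=0xe4
[2] flags=0010 HI?T → r3=0x1d
[3] flags=0010 MI?F → skip
[4] flags=0010 → (cmp)
[5] flags=0010 VS?F → skip
[6] flags=0010 LE?F → skip

FIX = (r0, 0xe4)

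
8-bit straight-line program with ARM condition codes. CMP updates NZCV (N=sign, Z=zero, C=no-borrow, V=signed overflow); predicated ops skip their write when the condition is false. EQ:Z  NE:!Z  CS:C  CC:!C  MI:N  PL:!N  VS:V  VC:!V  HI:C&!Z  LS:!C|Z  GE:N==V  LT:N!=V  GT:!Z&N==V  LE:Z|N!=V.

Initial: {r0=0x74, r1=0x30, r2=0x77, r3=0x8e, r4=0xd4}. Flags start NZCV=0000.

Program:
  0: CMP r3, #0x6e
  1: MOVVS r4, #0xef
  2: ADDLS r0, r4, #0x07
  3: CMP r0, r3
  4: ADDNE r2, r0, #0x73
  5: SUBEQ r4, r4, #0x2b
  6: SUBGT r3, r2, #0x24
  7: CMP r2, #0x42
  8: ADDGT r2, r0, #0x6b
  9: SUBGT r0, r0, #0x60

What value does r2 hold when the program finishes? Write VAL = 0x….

[0] flags=0011 → (cmp)
[1] flags=0011 VS?T → r4=0xef
[2] flags=0011 LS?F → skip
[3] flags=1001 → (cmp)
[4] flags=1001 NE?T → r2=0xe7
[5] flags=1001 EQ?F → skip
[6] flags=1001 GT?T → r3=0xc3
[7] flags=1010 → (cmp)
[8] flags=1010 GT?F → skip
[9] flags=1010 GT?F → skip

VAL = 0xe7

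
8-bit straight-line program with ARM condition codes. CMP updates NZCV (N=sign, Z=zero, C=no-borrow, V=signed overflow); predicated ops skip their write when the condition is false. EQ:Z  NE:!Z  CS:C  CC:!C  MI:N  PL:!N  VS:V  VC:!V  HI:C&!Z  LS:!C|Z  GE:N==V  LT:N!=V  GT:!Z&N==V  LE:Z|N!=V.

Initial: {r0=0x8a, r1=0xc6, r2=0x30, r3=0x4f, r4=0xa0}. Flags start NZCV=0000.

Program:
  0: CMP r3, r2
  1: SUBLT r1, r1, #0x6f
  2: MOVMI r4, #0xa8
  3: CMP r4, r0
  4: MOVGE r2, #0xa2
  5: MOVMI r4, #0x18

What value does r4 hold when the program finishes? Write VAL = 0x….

[0] flags=0010 → (cmp)
[1] flags=0010 LT?F → skip
[2] flags=0010 MI?F → skip
[3] flags=0010 → (cmp)
[4] flags=0010 GE?T → r2=0xa2
[5] flags=0010 MI?F → skip

VAL = 0xa0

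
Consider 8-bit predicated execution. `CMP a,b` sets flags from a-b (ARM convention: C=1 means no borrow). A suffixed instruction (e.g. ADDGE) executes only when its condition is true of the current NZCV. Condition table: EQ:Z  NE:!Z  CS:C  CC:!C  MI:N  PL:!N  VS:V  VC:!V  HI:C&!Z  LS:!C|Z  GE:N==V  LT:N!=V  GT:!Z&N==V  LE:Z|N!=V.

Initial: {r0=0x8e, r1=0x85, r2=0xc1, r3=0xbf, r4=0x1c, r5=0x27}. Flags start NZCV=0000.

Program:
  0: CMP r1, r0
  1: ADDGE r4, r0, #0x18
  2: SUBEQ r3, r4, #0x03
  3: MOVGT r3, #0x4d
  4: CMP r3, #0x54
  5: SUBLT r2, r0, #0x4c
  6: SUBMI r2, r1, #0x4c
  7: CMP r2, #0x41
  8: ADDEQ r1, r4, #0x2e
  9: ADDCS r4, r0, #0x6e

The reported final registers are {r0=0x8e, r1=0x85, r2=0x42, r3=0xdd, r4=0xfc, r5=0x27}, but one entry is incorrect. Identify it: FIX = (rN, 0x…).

0: ✓ CMP  NZCV=1000
1: · ADDGE
2: · SUBEQ
3: · MOVGT
4: ✓ CMP  NZCV=0011
5: ✓ SUBLT  r2←0x42
6: · SUBMI
7: ✓ CMP  NZCV=0010
8: · ADDEQ
9: ✓ ADDCS  r4←0xfc

FIX = (r3, 0xbf)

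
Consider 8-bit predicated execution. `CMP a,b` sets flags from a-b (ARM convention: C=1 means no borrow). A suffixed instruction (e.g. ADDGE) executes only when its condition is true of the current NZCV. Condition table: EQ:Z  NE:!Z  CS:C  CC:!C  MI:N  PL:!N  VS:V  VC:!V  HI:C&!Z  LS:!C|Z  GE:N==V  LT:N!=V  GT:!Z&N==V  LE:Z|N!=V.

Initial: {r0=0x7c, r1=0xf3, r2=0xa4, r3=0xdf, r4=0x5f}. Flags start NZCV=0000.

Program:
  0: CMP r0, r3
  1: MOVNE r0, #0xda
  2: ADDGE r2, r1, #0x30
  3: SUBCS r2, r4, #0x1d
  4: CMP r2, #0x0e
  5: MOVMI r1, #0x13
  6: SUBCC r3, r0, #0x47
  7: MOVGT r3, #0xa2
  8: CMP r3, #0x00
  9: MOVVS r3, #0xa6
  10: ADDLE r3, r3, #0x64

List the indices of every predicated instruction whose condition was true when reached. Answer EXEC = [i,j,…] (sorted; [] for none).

[0] flags=1001 → (cmp)
[1] flags=1001 NE?T → r0=0xda
[2] flags=1001 GE?T → r2=0x23
[3] flags=1001 CS?F → skip
[4] flags=0010 → (cmp)
[5] flags=0010 MI?F → skip
[6] flags=0010 CC?F → skip
[7] flags=0010 GT?T → r3=0xa2
[8] flags=1010 → (cmp)
[9] flags=1010 VS?F → skip
[10] flags=1010 LE?T → r3=0x06

EXEC = [1,2,7,10]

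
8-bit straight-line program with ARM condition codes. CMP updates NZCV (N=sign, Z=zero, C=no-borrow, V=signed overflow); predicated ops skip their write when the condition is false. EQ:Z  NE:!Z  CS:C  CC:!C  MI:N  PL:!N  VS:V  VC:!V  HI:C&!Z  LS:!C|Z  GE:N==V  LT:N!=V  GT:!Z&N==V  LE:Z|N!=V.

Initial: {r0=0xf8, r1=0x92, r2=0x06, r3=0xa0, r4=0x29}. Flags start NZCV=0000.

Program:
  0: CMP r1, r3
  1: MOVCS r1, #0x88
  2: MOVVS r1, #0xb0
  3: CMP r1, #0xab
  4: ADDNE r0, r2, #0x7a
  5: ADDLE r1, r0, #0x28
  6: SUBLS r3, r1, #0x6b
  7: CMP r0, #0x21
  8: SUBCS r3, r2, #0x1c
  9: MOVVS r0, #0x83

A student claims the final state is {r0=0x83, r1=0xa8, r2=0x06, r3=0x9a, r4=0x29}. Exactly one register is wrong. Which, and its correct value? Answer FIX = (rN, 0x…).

FIX = (r3, 0xea)

[0] flags=1000 → (cmp)
[1] flags=1000 CS?F → skip
[2] flags=1000 VS?F → skip
[3] flags=1000 → (cmp)
[4] flags=1000 NE?T → r0=0x80
[5] flags=1000 LE?T → r1=0xa8
[6] flags=1000 LS?T → r3=0x3d
[7] flags=0011 → (cmp)
[8] flags=0011 CS?T → r3=0xea
[9] flags=0011 VS?T → r0=0x83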